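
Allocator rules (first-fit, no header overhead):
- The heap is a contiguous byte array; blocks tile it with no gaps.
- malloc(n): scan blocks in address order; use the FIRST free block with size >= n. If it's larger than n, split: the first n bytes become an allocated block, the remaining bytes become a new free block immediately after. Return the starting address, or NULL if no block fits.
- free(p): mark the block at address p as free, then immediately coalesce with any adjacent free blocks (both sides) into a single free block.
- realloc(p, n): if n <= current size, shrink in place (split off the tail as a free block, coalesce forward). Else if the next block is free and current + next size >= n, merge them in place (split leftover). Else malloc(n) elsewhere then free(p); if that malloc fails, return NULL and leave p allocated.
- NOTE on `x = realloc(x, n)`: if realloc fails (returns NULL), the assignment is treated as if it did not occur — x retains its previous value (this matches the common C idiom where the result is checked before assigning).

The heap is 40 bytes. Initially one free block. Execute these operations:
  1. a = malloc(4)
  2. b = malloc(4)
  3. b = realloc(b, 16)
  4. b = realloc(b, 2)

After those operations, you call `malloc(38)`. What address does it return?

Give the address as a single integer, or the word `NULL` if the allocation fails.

Answer: NULL

Derivation:
Op 1: a = malloc(4) -> a = 0; heap: [0-3 ALLOC][4-39 FREE]
Op 2: b = malloc(4) -> b = 4; heap: [0-3 ALLOC][4-7 ALLOC][8-39 FREE]
Op 3: b = realloc(b, 16) -> b = 4; heap: [0-3 ALLOC][4-19 ALLOC][20-39 FREE]
Op 4: b = realloc(b, 2) -> b = 4; heap: [0-3 ALLOC][4-5 ALLOC][6-39 FREE]
malloc(38): first-fit scan over [0-3 ALLOC][4-5 ALLOC][6-39 FREE] -> NULL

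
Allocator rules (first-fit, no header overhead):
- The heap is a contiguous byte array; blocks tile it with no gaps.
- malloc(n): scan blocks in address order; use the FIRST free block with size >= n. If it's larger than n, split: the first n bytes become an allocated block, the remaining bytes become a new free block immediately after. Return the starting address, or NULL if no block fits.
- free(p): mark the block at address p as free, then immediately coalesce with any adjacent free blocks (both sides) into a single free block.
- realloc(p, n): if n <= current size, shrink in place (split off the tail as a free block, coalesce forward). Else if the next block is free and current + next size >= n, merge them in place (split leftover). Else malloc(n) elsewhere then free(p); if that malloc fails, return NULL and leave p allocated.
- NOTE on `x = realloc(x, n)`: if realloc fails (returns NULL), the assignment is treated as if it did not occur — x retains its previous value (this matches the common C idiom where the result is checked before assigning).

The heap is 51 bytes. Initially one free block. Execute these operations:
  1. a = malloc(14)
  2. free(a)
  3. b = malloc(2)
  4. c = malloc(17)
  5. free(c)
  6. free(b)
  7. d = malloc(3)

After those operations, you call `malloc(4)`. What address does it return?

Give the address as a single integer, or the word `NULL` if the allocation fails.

Op 1: a = malloc(14) -> a = 0; heap: [0-13 ALLOC][14-50 FREE]
Op 2: free(a) -> (freed a); heap: [0-50 FREE]
Op 3: b = malloc(2) -> b = 0; heap: [0-1 ALLOC][2-50 FREE]
Op 4: c = malloc(17) -> c = 2; heap: [0-1 ALLOC][2-18 ALLOC][19-50 FREE]
Op 5: free(c) -> (freed c); heap: [0-1 ALLOC][2-50 FREE]
Op 6: free(b) -> (freed b); heap: [0-50 FREE]
Op 7: d = malloc(3) -> d = 0; heap: [0-2 ALLOC][3-50 FREE]
malloc(4): first-fit scan over [0-2 ALLOC][3-50 FREE] -> 3

Answer: 3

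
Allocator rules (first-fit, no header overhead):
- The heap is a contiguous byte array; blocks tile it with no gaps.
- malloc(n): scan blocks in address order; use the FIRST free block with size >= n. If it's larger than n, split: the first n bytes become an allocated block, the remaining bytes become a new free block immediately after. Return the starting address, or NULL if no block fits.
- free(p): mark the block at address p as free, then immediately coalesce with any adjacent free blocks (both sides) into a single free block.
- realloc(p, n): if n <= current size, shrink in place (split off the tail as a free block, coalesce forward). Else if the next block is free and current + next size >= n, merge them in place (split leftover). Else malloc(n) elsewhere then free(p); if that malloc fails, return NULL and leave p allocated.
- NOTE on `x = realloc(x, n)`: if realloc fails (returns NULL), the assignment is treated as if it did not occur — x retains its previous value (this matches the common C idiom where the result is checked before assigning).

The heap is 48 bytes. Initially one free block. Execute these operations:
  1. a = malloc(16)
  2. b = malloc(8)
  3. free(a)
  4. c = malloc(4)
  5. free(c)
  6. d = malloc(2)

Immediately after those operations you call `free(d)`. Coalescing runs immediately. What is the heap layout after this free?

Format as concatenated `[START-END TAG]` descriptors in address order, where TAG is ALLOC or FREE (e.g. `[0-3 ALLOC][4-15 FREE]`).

Answer: [0-15 FREE][16-23 ALLOC][24-47 FREE]

Derivation:
Op 1: a = malloc(16) -> a = 0; heap: [0-15 ALLOC][16-47 FREE]
Op 2: b = malloc(8) -> b = 16; heap: [0-15 ALLOC][16-23 ALLOC][24-47 FREE]
Op 3: free(a) -> (freed a); heap: [0-15 FREE][16-23 ALLOC][24-47 FREE]
Op 4: c = malloc(4) -> c = 0; heap: [0-3 ALLOC][4-15 FREE][16-23 ALLOC][24-47 FREE]
Op 5: free(c) -> (freed c); heap: [0-15 FREE][16-23 ALLOC][24-47 FREE]
Op 6: d = malloc(2) -> d = 0; heap: [0-1 ALLOC][2-15 FREE][16-23 ALLOC][24-47 FREE]
free(d): d = 0 -> block [0-1 ALLOC]; mark free, coalesce with adjacent free neighbors -> [0-15 FREE][16-23 ALLOC][24-47 FREE]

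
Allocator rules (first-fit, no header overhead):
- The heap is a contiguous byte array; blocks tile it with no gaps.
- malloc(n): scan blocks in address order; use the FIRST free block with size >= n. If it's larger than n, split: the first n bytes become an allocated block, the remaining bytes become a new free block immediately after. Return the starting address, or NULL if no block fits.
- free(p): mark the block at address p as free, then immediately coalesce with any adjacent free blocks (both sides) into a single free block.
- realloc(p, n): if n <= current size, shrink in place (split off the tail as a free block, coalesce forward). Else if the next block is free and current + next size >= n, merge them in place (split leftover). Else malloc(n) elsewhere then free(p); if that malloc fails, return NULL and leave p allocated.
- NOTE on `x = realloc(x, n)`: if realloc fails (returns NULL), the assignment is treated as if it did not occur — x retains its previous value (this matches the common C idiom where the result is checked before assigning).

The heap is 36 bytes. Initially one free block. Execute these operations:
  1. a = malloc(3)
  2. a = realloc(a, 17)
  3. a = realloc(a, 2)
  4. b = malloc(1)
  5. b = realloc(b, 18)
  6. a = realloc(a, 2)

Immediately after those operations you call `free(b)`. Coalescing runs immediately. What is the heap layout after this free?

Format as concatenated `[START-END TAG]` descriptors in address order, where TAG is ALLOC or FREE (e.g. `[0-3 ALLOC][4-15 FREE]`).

Answer: [0-1 ALLOC][2-35 FREE]

Derivation:
Op 1: a = malloc(3) -> a = 0; heap: [0-2 ALLOC][3-35 FREE]
Op 2: a = realloc(a, 17) -> a = 0; heap: [0-16 ALLOC][17-35 FREE]
Op 3: a = realloc(a, 2) -> a = 0; heap: [0-1 ALLOC][2-35 FREE]
Op 4: b = malloc(1) -> b = 2; heap: [0-1 ALLOC][2-2 ALLOC][3-35 FREE]
Op 5: b = realloc(b, 18) -> b = 2; heap: [0-1 ALLOC][2-19 ALLOC][20-35 FREE]
Op 6: a = realloc(a, 2) -> a = 0; heap: [0-1 ALLOC][2-19 ALLOC][20-35 FREE]
free(b): b = 2 -> block [2-19 ALLOC]; mark free, coalesce with adjacent free neighbors -> [0-1 ALLOC][2-35 FREE]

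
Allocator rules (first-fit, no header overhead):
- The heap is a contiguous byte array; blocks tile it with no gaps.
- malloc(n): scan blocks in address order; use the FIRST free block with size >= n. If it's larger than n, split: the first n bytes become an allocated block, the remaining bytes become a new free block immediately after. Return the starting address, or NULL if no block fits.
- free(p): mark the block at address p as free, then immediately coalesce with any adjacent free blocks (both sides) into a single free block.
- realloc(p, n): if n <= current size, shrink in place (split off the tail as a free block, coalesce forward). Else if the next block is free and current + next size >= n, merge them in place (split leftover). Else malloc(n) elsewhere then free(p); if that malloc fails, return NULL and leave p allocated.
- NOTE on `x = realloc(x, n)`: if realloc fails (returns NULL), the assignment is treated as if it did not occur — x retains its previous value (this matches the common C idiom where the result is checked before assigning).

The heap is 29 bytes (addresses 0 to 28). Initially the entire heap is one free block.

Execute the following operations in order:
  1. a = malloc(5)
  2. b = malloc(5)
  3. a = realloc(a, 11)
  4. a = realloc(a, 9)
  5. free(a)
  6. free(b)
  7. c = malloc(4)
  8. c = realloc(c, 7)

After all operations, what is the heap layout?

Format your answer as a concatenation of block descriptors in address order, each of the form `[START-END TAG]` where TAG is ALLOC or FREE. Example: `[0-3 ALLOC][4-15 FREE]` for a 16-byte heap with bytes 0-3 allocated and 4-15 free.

Answer: [0-6 ALLOC][7-28 FREE]

Derivation:
Op 1: a = malloc(5) -> a = 0; heap: [0-4 ALLOC][5-28 FREE]
Op 2: b = malloc(5) -> b = 5; heap: [0-4 ALLOC][5-9 ALLOC][10-28 FREE]
Op 3: a = realloc(a, 11) -> a = 10; heap: [0-4 FREE][5-9 ALLOC][10-20 ALLOC][21-28 FREE]
Op 4: a = realloc(a, 9) -> a = 10; heap: [0-4 FREE][5-9 ALLOC][10-18 ALLOC][19-28 FREE]
Op 5: free(a) -> (freed a); heap: [0-4 FREE][5-9 ALLOC][10-28 FREE]
Op 6: free(b) -> (freed b); heap: [0-28 FREE]
Op 7: c = malloc(4) -> c = 0; heap: [0-3 ALLOC][4-28 FREE]
Op 8: c = realloc(c, 7) -> c = 0; heap: [0-6 ALLOC][7-28 FREE]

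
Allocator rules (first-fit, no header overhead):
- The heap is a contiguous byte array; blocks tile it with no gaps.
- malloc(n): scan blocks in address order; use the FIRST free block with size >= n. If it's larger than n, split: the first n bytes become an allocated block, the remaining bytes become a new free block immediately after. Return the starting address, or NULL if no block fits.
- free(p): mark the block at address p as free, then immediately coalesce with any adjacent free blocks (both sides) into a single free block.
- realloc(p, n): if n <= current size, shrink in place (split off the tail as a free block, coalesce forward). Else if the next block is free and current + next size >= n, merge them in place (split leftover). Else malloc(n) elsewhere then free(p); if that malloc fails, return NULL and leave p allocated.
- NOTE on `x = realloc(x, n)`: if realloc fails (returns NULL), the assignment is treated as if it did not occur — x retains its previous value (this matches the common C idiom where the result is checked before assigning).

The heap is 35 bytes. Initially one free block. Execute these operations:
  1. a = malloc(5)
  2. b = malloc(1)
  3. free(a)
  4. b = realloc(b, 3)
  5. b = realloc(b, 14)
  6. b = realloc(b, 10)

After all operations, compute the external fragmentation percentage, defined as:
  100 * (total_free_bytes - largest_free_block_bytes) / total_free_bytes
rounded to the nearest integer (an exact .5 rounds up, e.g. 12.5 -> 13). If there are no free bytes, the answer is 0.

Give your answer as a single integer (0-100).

Op 1: a = malloc(5) -> a = 0; heap: [0-4 ALLOC][5-34 FREE]
Op 2: b = malloc(1) -> b = 5; heap: [0-4 ALLOC][5-5 ALLOC][6-34 FREE]
Op 3: free(a) -> (freed a); heap: [0-4 FREE][5-5 ALLOC][6-34 FREE]
Op 4: b = realloc(b, 3) -> b = 5; heap: [0-4 FREE][5-7 ALLOC][8-34 FREE]
Op 5: b = realloc(b, 14) -> b = 5; heap: [0-4 FREE][5-18 ALLOC][19-34 FREE]
Op 6: b = realloc(b, 10) -> b = 5; heap: [0-4 FREE][5-14 ALLOC][15-34 FREE]
Free blocks: [5 20] total_free=25 largest=20 -> 100*(25-20)/25 = 500/25 = 20

Answer: 20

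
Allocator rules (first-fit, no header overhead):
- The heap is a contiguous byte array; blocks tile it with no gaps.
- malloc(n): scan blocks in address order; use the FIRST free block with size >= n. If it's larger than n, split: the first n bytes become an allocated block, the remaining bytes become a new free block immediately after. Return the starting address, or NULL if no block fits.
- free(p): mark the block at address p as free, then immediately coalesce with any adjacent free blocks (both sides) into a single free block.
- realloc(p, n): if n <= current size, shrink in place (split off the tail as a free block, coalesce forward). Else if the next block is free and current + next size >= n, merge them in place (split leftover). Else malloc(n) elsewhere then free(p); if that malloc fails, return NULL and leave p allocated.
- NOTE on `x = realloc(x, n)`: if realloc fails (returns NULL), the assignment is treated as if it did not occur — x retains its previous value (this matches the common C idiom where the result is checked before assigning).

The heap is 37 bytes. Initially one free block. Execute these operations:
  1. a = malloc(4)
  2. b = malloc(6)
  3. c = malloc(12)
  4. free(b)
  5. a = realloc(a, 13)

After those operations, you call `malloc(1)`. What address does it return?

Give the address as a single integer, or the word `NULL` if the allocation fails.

Answer: 0

Derivation:
Op 1: a = malloc(4) -> a = 0; heap: [0-3 ALLOC][4-36 FREE]
Op 2: b = malloc(6) -> b = 4; heap: [0-3 ALLOC][4-9 ALLOC][10-36 FREE]
Op 3: c = malloc(12) -> c = 10; heap: [0-3 ALLOC][4-9 ALLOC][10-21 ALLOC][22-36 FREE]
Op 4: free(b) -> (freed b); heap: [0-3 ALLOC][4-9 FREE][10-21 ALLOC][22-36 FREE]
Op 5: a = realloc(a, 13) -> a = 22; heap: [0-9 FREE][10-21 ALLOC][22-34 ALLOC][35-36 FREE]
malloc(1): first-fit scan over [0-9 FREE][10-21 ALLOC][22-34 ALLOC][35-36 FREE] -> 0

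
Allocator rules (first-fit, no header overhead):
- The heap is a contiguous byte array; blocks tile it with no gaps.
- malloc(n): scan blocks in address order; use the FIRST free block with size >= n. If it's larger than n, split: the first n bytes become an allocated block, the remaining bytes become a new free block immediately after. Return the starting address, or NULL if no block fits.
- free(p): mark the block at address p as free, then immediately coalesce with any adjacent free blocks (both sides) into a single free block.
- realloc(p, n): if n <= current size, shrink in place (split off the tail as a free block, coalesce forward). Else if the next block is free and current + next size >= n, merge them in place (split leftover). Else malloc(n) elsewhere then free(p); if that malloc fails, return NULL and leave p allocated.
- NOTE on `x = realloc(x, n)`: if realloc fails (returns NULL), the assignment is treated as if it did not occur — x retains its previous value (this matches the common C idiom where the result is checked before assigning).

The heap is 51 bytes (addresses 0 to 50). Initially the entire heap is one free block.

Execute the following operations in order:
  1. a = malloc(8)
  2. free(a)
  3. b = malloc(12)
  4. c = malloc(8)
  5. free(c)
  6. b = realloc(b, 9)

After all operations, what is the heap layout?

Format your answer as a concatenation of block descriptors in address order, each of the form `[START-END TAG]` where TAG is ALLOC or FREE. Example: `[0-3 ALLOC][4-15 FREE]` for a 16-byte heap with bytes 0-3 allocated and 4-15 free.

Answer: [0-8 ALLOC][9-50 FREE]

Derivation:
Op 1: a = malloc(8) -> a = 0; heap: [0-7 ALLOC][8-50 FREE]
Op 2: free(a) -> (freed a); heap: [0-50 FREE]
Op 3: b = malloc(12) -> b = 0; heap: [0-11 ALLOC][12-50 FREE]
Op 4: c = malloc(8) -> c = 12; heap: [0-11 ALLOC][12-19 ALLOC][20-50 FREE]
Op 5: free(c) -> (freed c); heap: [0-11 ALLOC][12-50 FREE]
Op 6: b = realloc(b, 9) -> b = 0; heap: [0-8 ALLOC][9-50 FREE]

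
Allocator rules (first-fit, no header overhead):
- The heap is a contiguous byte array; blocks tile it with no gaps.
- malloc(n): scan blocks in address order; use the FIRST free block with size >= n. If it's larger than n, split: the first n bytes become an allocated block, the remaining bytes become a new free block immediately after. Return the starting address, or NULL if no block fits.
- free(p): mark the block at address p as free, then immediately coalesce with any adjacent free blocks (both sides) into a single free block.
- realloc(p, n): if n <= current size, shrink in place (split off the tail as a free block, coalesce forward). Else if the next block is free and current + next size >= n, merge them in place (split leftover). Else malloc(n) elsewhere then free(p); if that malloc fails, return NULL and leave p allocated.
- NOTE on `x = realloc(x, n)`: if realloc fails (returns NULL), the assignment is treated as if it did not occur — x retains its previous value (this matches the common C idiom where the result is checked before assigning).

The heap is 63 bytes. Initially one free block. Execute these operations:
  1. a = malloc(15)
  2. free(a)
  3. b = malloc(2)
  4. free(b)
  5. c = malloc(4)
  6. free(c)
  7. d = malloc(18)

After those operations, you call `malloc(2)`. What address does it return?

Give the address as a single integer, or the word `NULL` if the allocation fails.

Answer: 18

Derivation:
Op 1: a = malloc(15) -> a = 0; heap: [0-14 ALLOC][15-62 FREE]
Op 2: free(a) -> (freed a); heap: [0-62 FREE]
Op 3: b = malloc(2) -> b = 0; heap: [0-1 ALLOC][2-62 FREE]
Op 4: free(b) -> (freed b); heap: [0-62 FREE]
Op 5: c = malloc(4) -> c = 0; heap: [0-3 ALLOC][4-62 FREE]
Op 6: free(c) -> (freed c); heap: [0-62 FREE]
Op 7: d = malloc(18) -> d = 0; heap: [0-17 ALLOC][18-62 FREE]
malloc(2): first-fit scan over [0-17 ALLOC][18-62 FREE] -> 18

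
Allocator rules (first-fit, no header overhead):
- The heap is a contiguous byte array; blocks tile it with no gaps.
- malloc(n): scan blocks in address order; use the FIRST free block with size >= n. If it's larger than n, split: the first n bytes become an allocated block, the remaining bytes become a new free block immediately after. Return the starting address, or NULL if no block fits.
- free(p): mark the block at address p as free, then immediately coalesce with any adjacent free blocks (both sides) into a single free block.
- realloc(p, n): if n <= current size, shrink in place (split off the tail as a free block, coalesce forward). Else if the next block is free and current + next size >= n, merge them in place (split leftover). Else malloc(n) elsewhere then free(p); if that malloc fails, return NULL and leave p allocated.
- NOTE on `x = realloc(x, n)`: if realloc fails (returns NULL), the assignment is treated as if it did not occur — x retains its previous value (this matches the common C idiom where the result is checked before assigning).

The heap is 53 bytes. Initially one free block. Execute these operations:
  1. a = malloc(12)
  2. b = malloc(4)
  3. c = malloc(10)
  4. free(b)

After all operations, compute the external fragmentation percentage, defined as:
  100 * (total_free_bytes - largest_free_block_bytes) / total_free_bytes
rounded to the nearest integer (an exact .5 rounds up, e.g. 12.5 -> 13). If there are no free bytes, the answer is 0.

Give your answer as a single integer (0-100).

Answer: 13

Derivation:
Op 1: a = malloc(12) -> a = 0; heap: [0-11 ALLOC][12-52 FREE]
Op 2: b = malloc(4) -> b = 12; heap: [0-11 ALLOC][12-15 ALLOC][16-52 FREE]
Op 3: c = malloc(10) -> c = 16; heap: [0-11 ALLOC][12-15 ALLOC][16-25 ALLOC][26-52 FREE]
Op 4: free(b) -> (freed b); heap: [0-11 ALLOC][12-15 FREE][16-25 ALLOC][26-52 FREE]
Free blocks: [4 27] total_free=31 largest=27 -> 100*(31-27)/31 = 400/31 ≈ 12.903 -> rounds to 13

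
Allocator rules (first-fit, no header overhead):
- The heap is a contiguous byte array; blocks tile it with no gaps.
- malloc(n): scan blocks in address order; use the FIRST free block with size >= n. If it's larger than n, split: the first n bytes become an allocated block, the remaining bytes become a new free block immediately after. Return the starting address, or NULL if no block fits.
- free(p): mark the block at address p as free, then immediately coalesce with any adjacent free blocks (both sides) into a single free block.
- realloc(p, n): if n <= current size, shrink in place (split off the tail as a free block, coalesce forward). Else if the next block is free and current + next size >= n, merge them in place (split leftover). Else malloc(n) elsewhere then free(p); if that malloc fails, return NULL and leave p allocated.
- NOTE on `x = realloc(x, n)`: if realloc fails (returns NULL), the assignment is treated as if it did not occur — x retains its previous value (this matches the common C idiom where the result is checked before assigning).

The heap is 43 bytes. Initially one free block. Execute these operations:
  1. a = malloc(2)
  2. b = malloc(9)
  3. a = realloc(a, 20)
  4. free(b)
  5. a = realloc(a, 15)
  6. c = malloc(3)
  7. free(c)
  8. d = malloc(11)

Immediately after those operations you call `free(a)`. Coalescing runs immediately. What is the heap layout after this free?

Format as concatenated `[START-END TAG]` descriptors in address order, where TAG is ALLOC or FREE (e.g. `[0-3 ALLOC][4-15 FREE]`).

Answer: [0-10 ALLOC][11-42 FREE]

Derivation:
Op 1: a = malloc(2) -> a = 0; heap: [0-1 ALLOC][2-42 FREE]
Op 2: b = malloc(9) -> b = 2; heap: [0-1 ALLOC][2-10 ALLOC][11-42 FREE]
Op 3: a = realloc(a, 20) -> a = 11; heap: [0-1 FREE][2-10 ALLOC][11-30 ALLOC][31-42 FREE]
Op 4: free(b) -> (freed b); heap: [0-10 FREE][11-30 ALLOC][31-42 FREE]
Op 5: a = realloc(a, 15) -> a = 11; heap: [0-10 FREE][11-25 ALLOC][26-42 FREE]
Op 6: c = malloc(3) -> c = 0; heap: [0-2 ALLOC][3-10 FREE][11-25 ALLOC][26-42 FREE]
Op 7: free(c) -> (freed c); heap: [0-10 FREE][11-25 ALLOC][26-42 FREE]
Op 8: d = malloc(11) -> d = 0; heap: [0-10 ALLOC][11-25 ALLOC][26-42 FREE]
free(a): a = 11 -> block [11-25 ALLOC]; mark free, coalesce with adjacent free neighbors -> [0-10 ALLOC][11-42 FREE]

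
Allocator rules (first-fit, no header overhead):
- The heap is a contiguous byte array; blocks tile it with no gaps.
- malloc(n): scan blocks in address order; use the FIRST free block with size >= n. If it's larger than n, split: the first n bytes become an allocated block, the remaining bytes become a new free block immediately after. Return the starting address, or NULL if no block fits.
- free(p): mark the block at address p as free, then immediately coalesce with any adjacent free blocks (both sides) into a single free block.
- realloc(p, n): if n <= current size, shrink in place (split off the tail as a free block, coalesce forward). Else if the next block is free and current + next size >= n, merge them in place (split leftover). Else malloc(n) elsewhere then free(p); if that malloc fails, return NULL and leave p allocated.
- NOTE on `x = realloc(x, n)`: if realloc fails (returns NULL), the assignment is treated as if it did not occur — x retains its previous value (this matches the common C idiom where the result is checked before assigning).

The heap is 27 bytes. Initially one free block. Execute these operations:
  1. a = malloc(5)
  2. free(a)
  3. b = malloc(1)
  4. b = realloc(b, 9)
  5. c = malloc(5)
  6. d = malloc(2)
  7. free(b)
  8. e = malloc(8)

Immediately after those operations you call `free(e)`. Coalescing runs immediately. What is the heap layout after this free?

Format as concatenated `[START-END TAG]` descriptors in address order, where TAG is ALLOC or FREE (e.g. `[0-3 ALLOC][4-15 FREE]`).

Answer: [0-8 FREE][9-13 ALLOC][14-15 ALLOC][16-26 FREE]

Derivation:
Op 1: a = malloc(5) -> a = 0; heap: [0-4 ALLOC][5-26 FREE]
Op 2: free(a) -> (freed a); heap: [0-26 FREE]
Op 3: b = malloc(1) -> b = 0; heap: [0-0 ALLOC][1-26 FREE]
Op 4: b = realloc(b, 9) -> b = 0; heap: [0-8 ALLOC][9-26 FREE]
Op 5: c = malloc(5) -> c = 9; heap: [0-8 ALLOC][9-13 ALLOC][14-26 FREE]
Op 6: d = malloc(2) -> d = 14; heap: [0-8 ALLOC][9-13 ALLOC][14-15 ALLOC][16-26 FREE]
Op 7: free(b) -> (freed b); heap: [0-8 FREE][9-13 ALLOC][14-15 ALLOC][16-26 FREE]
Op 8: e = malloc(8) -> e = 0; heap: [0-7 ALLOC][8-8 FREE][9-13 ALLOC][14-15 ALLOC][16-26 FREE]
free(e): e = 0 -> block [0-7 ALLOC]; mark free, coalesce with adjacent free neighbors -> [0-8 FREE][9-13 ALLOC][14-15 ALLOC][16-26 FREE]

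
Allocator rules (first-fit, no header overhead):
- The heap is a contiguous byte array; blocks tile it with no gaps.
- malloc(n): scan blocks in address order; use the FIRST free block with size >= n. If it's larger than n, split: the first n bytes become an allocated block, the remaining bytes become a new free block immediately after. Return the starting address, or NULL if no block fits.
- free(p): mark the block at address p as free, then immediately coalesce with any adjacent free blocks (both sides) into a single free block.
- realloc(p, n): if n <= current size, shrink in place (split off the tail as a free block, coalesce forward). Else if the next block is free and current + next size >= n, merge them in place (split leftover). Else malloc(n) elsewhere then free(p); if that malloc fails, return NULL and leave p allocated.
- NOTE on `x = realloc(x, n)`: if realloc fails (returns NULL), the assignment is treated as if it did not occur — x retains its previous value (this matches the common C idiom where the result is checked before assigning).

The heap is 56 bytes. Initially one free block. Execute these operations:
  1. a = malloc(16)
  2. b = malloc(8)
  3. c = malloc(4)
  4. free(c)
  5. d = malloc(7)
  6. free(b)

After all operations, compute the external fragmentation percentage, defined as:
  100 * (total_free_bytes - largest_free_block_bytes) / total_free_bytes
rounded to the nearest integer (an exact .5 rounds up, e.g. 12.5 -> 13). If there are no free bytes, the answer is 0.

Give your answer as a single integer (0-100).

Answer: 24

Derivation:
Op 1: a = malloc(16) -> a = 0; heap: [0-15 ALLOC][16-55 FREE]
Op 2: b = malloc(8) -> b = 16; heap: [0-15 ALLOC][16-23 ALLOC][24-55 FREE]
Op 3: c = malloc(4) -> c = 24; heap: [0-15 ALLOC][16-23 ALLOC][24-27 ALLOC][28-55 FREE]
Op 4: free(c) -> (freed c); heap: [0-15 ALLOC][16-23 ALLOC][24-55 FREE]
Op 5: d = malloc(7) -> d = 24; heap: [0-15 ALLOC][16-23 ALLOC][24-30 ALLOC][31-55 FREE]
Op 6: free(b) -> (freed b); heap: [0-15 ALLOC][16-23 FREE][24-30 ALLOC][31-55 FREE]
Free blocks: [8 25] total_free=33 largest=25 -> 100*(33-25)/33 = 800/33 ≈ 24.242 -> rounds to 24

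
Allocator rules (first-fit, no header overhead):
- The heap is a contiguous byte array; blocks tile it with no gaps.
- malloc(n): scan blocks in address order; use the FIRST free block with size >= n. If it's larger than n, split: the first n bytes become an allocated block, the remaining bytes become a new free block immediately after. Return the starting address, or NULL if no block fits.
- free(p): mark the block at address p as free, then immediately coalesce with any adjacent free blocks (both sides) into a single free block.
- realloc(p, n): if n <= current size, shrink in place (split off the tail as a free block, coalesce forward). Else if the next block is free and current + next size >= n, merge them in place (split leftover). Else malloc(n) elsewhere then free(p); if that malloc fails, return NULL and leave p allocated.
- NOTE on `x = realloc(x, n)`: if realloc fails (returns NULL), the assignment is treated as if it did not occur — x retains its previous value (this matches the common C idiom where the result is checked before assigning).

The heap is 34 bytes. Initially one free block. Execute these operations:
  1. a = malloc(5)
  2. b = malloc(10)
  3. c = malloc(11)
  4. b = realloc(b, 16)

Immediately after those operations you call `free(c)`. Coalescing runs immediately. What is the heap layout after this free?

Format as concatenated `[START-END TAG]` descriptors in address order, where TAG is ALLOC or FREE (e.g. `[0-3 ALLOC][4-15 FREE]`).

Answer: [0-4 ALLOC][5-14 ALLOC][15-33 FREE]

Derivation:
Op 1: a = malloc(5) -> a = 0; heap: [0-4 ALLOC][5-33 FREE]
Op 2: b = malloc(10) -> b = 5; heap: [0-4 ALLOC][5-14 ALLOC][15-33 FREE]
Op 3: c = malloc(11) -> c = 15; heap: [0-4 ALLOC][5-14 ALLOC][15-25 ALLOC][26-33 FREE]
Op 4: b = realloc(b, 16) -> NULL (b unchanged); heap: [0-4 ALLOC][5-14 ALLOC][15-25 ALLOC][26-33 FREE]
free(c): c = 15 -> block [15-25 ALLOC]; mark free, coalesce with adjacent free neighbors -> [0-4 ALLOC][5-14 ALLOC][15-33 FREE]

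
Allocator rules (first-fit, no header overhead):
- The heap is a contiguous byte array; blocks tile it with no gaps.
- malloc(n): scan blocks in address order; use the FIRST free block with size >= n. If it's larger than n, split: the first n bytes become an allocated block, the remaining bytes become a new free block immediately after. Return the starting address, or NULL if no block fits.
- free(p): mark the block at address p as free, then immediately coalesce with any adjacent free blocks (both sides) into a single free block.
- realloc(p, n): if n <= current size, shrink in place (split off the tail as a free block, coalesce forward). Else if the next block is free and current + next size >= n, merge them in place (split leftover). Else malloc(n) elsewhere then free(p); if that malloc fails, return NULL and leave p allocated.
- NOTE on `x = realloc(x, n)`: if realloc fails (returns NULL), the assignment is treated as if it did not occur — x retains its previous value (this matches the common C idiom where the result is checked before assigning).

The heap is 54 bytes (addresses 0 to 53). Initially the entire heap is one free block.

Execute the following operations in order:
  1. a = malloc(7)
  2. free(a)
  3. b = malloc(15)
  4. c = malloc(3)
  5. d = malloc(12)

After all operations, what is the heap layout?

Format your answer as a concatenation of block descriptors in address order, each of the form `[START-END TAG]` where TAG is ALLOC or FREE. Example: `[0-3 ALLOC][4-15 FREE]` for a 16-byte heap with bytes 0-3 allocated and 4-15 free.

Op 1: a = malloc(7) -> a = 0; heap: [0-6 ALLOC][7-53 FREE]
Op 2: free(a) -> (freed a); heap: [0-53 FREE]
Op 3: b = malloc(15) -> b = 0; heap: [0-14 ALLOC][15-53 FREE]
Op 4: c = malloc(3) -> c = 15; heap: [0-14 ALLOC][15-17 ALLOC][18-53 FREE]
Op 5: d = malloc(12) -> d = 18; heap: [0-14 ALLOC][15-17 ALLOC][18-29 ALLOC][30-53 FREE]

Answer: [0-14 ALLOC][15-17 ALLOC][18-29 ALLOC][30-53 FREE]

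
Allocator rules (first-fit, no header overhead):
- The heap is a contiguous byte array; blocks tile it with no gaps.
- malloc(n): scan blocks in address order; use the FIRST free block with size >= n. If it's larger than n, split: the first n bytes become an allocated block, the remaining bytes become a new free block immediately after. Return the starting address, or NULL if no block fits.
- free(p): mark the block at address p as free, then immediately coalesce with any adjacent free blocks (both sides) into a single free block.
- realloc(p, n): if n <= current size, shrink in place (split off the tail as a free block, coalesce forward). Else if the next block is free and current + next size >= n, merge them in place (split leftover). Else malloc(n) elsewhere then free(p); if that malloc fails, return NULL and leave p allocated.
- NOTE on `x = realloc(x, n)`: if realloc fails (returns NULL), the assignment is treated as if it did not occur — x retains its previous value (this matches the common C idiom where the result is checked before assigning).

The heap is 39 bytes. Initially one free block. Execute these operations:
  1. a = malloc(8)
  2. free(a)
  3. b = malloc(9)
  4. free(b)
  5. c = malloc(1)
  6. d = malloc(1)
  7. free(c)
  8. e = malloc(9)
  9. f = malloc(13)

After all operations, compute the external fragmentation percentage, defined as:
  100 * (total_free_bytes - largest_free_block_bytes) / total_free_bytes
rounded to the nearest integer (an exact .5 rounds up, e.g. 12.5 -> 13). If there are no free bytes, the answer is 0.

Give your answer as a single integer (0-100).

Answer: 6

Derivation:
Op 1: a = malloc(8) -> a = 0; heap: [0-7 ALLOC][8-38 FREE]
Op 2: free(a) -> (freed a); heap: [0-38 FREE]
Op 3: b = malloc(9) -> b = 0; heap: [0-8 ALLOC][9-38 FREE]
Op 4: free(b) -> (freed b); heap: [0-38 FREE]
Op 5: c = malloc(1) -> c = 0; heap: [0-0 ALLOC][1-38 FREE]
Op 6: d = malloc(1) -> d = 1; heap: [0-0 ALLOC][1-1 ALLOC][2-38 FREE]
Op 7: free(c) -> (freed c); heap: [0-0 FREE][1-1 ALLOC][2-38 FREE]
Op 8: e = malloc(9) -> e = 2; heap: [0-0 FREE][1-1 ALLOC][2-10 ALLOC][11-38 FREE]
Op 9: f = malloc(13) -> f = 11; heap: [0-0 FREE][1-1 ALLOC][2-10 ALLOC][11-23 ALLOC][24-38 FREE]
Free blocks: [1 15] total_free=16 largest=15 -> 100*(16-15)/16 = 100/16 = 6.25 -> rounds to 6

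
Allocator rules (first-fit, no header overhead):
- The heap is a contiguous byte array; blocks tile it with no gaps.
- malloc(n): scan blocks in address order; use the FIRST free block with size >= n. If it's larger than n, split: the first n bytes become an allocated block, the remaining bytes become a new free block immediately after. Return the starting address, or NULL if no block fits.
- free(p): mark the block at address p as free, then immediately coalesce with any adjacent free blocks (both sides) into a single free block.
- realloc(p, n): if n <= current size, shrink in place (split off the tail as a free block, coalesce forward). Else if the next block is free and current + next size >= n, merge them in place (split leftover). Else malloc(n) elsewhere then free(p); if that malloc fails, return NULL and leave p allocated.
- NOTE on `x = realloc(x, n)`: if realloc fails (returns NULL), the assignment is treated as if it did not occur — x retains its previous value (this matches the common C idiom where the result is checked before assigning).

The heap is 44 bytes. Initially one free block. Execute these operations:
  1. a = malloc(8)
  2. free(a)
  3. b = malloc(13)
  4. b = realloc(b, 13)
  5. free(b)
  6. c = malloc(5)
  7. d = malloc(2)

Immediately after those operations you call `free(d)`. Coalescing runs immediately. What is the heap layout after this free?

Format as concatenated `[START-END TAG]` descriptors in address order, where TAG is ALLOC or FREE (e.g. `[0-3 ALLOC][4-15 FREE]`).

Answer: [0-4 ALLOC][5-43 FREE]

Derivation:
Op 1: a = malloc(8) -> a = 0; heap: [0-7 ALLOC][8-43 FREE]
Op 2: free(a) -> (freed a); heap: [0-43 FREE]
Op 3: b = malloc(13) -> b = 0; heap: [0-12 ALLOC][13-43 FREE]
Op 4: b = realloc(b, 13) -> b = 0; heap: [0-12 ALLOC][13-43 FREE]
Op 5: free(b) -> (freed b); heap: [0-43 FREE]
Op 6: c = malloc(5) -> c = 0; heap: [0-4 ALLOC][5-43 FREE]
Op 7: d = malloc(2) -> d = 5; heap: [0-4 ALLOC][5-6 ALLOC][7-43 FREE]
free(d): d = 5 -> block [5-6 ALLOC]; mark free, coalesce with adjacent free neighbors -> [0-4 ALLOC][5-43 FREE]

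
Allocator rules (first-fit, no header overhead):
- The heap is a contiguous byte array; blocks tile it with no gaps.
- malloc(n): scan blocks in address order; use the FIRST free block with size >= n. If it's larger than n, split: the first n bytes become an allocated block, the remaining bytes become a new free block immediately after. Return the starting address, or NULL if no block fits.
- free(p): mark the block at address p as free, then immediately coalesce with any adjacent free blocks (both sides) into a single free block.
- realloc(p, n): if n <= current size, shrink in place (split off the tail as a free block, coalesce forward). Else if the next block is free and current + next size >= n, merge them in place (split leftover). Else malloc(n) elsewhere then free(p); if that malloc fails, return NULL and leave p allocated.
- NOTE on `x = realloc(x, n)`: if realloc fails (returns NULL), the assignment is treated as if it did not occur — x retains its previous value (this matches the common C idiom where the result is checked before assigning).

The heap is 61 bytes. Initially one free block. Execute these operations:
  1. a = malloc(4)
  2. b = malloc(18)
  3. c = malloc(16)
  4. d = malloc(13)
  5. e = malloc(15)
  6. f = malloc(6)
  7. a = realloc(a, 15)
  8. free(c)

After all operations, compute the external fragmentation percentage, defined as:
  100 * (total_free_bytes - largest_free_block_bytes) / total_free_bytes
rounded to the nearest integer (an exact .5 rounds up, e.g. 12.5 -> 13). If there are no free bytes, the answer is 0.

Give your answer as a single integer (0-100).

Op 1: a = malloc(4) -> a = 0; heap: [0-3 ALLOC][4-60 FREE]
Op 2: b = malloc(18) -> b = 4; heap: [0-3 ALLOC][4-21 ALLOC][22-60 FREE]
Op 3: c = malloc(16) -> c = 22; heap: [0-3 ALLOC][4-21 ALLOC][22-37 ALLOC][38-60 FREE]
Op 4: d = malloc(13) -> d = 38; heap: [0-3 ALLOC][4-21 ALLOC][22-37 ALLOC][38-50 ALLOC][51-60 FREE]
Op 5: e = malloc(15) -> e = NULL; heap: [0-3 ALLOC][4-21 ALLOC][22-37 ALLOC][38-50 ALLOC][51-60 FREE]
Op 6: f = malloc(6) -> f = 51; heap: [0-3 ALLOC][4-21 ALLOC][22-37 ALLOC][38-50 ALLOC][51-56 ALLOC][57-60 FREE]
Op 7: a = realloc(a, 15) -> NULL (a unchanged); heap: [0-3 ALLOC][4-21 ALLOC][22-37 ALLOC][38-50 ALLOC][51-56 ALLOC][57-60 FREE]
Op 8: free(c) -> (freed c); heap: [0-3 ALLOC][4-21 ALLOC][22-37 FREE][38-50 ALLOC][51-56 ALLOC][57-60 FREE]
Free blocks: [16 4] total_free=20 largest=16 -> 100*(20-16)/20 = 400/20 = 20

Answer: 20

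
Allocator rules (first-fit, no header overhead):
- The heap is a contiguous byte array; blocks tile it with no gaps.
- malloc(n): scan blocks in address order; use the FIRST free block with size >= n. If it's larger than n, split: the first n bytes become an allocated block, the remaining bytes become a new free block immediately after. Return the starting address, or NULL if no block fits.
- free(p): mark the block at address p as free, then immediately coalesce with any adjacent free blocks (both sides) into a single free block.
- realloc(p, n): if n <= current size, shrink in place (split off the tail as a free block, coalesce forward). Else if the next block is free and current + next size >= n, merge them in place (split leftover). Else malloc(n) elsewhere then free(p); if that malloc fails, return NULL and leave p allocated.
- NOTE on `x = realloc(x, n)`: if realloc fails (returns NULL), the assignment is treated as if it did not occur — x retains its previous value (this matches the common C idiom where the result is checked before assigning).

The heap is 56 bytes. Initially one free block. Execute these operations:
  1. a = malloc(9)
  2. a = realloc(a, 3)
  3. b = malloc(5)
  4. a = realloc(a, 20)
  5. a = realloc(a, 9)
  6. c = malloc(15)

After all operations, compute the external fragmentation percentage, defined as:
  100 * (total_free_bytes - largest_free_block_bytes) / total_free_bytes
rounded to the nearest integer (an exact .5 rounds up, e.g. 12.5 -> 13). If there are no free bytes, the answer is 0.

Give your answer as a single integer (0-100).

Answer: 11

Derivation:
Op 1: a = malloc(9) -> a = 0; heap: [0-8 ALLOC][9-55 FREE]
Op 2: a = realloc(a, 3) -> a = 0; heap: [0-2 ALLOC][3-55 FREE]
Op 3: b = malloc(5) -> b = 3; heap: [0-2 ALLOC][3-7 ALLOC][8-55 FREE]
Op 4: a = realloc(a, 20) -> a = 8; heap: [0-2 FREE][3-7 ALLOC][8-27 ALLOC][28-55 FREE]
Op 5: a = realloc(a, 9) -> a = 8; heap: [0-2 FREE][3-7 ALLOC][8-16 ALLOC][17-55 FREE]
Op 6: c = malloc(15) -> c = 17; heap: [0-2 FREE][3-7 ALLOC][8-16 ALLOC][17-31 ALLOC][32-55 FREE]
Free blocks: [3 24] total_free=27 largest=24 -> 100*(27-24)/27 = 300/27 ≈ 11.111 -> rounds to 11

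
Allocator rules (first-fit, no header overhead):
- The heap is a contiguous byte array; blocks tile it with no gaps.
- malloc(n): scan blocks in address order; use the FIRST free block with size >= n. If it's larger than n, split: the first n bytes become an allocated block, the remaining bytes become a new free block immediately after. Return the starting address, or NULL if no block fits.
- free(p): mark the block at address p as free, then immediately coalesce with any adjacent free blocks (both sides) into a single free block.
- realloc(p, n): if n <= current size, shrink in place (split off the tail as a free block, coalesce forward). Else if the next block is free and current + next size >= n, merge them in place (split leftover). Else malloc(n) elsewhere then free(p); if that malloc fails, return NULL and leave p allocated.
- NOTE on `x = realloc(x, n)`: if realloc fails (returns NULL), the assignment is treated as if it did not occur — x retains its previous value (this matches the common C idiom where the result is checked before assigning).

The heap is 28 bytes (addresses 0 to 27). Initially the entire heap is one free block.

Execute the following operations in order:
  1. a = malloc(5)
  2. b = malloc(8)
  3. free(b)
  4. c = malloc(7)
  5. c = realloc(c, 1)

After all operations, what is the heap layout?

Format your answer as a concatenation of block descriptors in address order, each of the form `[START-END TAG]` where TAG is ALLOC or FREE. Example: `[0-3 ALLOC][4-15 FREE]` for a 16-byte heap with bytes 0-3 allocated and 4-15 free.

Answer: [0-4 ALLOC][5-5 ALLOC][6-27 FREE]

Derivation:
Op 1: a = malloc(5) -> a = 0; heap: [0-4 ALLOC][5-27 FREE]
Op 2: b = malloc(8) -> b = 5; heap: [0-4 ALLOC][5-12 ALLOC][13-27 FREE]
Op 3: free(b) -> (freed b); heap: [0-4 ALLOC][5-27 FREE]
Op 4: c = malloc(7) -> c = 5; heap: [0-4 ALLOC][5-11 ALLOC][12-27 FREE]
Op 5: c = realloc(c, 1) -> c = 5; heap: [0-4 ALLOC][5-5 ALLOC][6-27 FREE]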